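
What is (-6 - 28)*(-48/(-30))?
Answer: -272/5 ≈ -54.400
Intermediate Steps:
(-6 - 28)*(-48/(-30)) = -(-1632)*(-1)/30 = -34*8/5 = -272/5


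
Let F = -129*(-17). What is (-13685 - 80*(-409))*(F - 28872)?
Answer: -507834765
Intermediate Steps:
F = 2193
(-13685 - 80*(-409))*(F - 28872) = (-13685 - 80*(-409))*(2193 - 28872) = (-13685 + 32720)*(-26679) = 19035*(-26679) = -507834765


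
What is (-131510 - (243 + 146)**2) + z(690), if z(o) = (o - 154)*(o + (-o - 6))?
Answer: -286047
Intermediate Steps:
z(o) = 924 - 6*o (z(o) = (-154 + o)*(o + (-6 - o)) = (-154 + o)*(-6) = 924 - 6*o)
(-131510 - (243 + 146)**2) + z(690) = (-131510 - (243 + 146)**2) + (924 - 6*690) = (-131510 - 1*389**2) + (924 - 4140) = (-131510 - 1*151321) - 3216 = (-131510 - 151321) - 3216 = -282831 - 3216 = -286047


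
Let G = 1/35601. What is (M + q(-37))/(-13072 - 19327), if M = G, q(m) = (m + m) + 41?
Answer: 1174832/1153436799 ≈ 0.0010185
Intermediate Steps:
q(m) = 41 + 2*m (q(m) = 2*m + 41 = 41 + 2*m)
G = 1/35601 ≈ 2.8089e-5
M = 1/35601 ≈ 2.8089e-5
(M + q(-37))/(-13072 - 19327) = (1/35601 + (41 + 2*(-37)))/(-13072 - 19327) = (1/35601 + (41 - 74))/(-32399) = (1/35601 - 33)*(-1/32399) = -1174832/35601*(-1/32399) = 1174832/1153436799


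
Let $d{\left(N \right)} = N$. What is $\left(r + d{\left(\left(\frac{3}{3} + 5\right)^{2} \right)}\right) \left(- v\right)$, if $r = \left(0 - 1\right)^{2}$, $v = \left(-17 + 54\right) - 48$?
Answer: $407$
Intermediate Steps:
$v = -11$ ($v = 37 - 48 = -11$)
$r = 1$ ($r = \left(-1\right)^{2} = 1$)
$\left(r + d{\left(\left(\frac{3}{3} + 5\right)^{2} \right)}\right) \left(- v\right) = \left(1 + \left(\frac{3}{3} + 5\right)^{2}\right) \left(\left(-1\right) \left(-11\right)\right) = \left(1 + \left(3 \cdot \frac{1}{3} + 5\right)^{2}\right) 11 = \left(1 + \left(1 + 5\right)^{2}\right) 11 = \left(1 + 6^{2}\right) 11 = \left(1 + 36\right) 11 = 37 \cdot 11 = 407$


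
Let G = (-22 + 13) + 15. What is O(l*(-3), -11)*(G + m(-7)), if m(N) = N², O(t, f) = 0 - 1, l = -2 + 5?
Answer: -55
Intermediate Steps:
l = 3
O(t, f) = -1
G = 6 (G = -9 + 15 = 6)
O(l*(-3), -11)*(G + m(-7)) = -(6 + (-7)²) = -(6 + 49) = -1*55 = -55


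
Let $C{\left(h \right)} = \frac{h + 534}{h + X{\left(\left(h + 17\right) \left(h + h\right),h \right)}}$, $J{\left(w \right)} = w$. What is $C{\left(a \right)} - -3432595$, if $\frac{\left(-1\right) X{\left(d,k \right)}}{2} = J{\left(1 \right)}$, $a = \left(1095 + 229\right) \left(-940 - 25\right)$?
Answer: $\frac{2192848735008}{638831} \approx 3.4326 \cdot 10^{6}$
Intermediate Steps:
$a = -1277660$ ($a = 1324 \left(-965\right) = -1277660$)
$X{\left(d,k \right)} = -2$ ($X{\left(d,k \right)} = \left(-2\right) 1 = -2$)
$C{\left(h \right)} = \frac{534 + h}{-2 + h}$ ($C{\left(h \right)} = \frac{h + 534}{h - 2} = \frac{534 + h}{-2 + h}$)
$C{\left(a \right)} - -3432595 = \frac{534 - 1277660}{-2 - 1277660} - -3432595 = \frac{1}{-1277662} \left(-1277126\right) + 3432595 = \left(- \frac{1}{1277662}\right) \left(-1277126\right) + 3432595 = \frac{638563}{638831} + 3432595 = \frac{2192848735008}{638831}$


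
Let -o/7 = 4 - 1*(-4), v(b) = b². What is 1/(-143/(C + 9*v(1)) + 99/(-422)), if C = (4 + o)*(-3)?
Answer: -6330/6971 ≈ -0.90805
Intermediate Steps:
o = -56 (o = -7*(4 - 1*(-4)) = -7*(4 + 4) = -7*8 = -56)
C = 156 (C = (4 - 56)*(-3) = -52*(-3) = 156)
1/(-143/(C + 9*v(1)) + 99/(-422)) = 1/(-143/(156 + 9*1²) + 99/(-422)) = 1/(-143/(156 + 9*1) + 99*(-1/422)) = 1/(-143/(156 + 9) - 99/422) = 1/(-143/165 - 99/422) = 1/(-143*1/165 - 99/422) = 1/(-13/15 - 99/422) = 1/(-6971/6330) = -6330/6971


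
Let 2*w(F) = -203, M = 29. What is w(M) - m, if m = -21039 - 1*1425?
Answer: 44725/2 ≈ 22363.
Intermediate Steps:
m = -22464 (m = -21039 - 1425 = -22464)
w(F) = -203/2 (w(F) = (1/2)*(-203) = -203/2)
w(M) - m = -203/2 - 1*(-22464) = -203/2 + 22464 = 44725/2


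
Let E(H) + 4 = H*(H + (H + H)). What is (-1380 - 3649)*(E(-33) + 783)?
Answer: -20347334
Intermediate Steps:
E(H) = -4 + 3*H² (E(H) = -4 + H*(H + (H + H)) = -4 + H*(H + 2*H) = -4 + H*(3*H) = -4 + 3*H²)
(-1380 - 3649)*(E(-33) + 783) = (-1380 - 3649)*((-4 + 3*(-33)²) + 783) = -5029*((-4 + 3*1089) + 783) = -5029*((-4 + 3267) + 783) = -5029*(3263 + 783) = -5029*4046 = -20347334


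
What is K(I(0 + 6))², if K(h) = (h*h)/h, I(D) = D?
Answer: 36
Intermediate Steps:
K(h) = h (K(h) = h²/h = h)
K(I(0 + 6))² = (0 + 6)² = 6² = 36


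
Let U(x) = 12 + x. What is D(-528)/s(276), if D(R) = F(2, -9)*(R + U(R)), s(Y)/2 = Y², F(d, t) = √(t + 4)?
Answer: -29*I*√5/4232 ≈ -0.015323*I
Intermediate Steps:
F(d, t) = √(4 + t)
s(Y) = 2*Y²
D(R) = I*√5*(12 + 2*R) (D(R) = √(4 - 9)*(R + (12 + R)) = √(-5)*(12 + 2*R) = (I*√5)*(12 + 2*R) = I*√5*(12 + 2*R))
D(-528)/s(276) = (2*I*√5*(6 - 528))/((2*276²)) = (2*I*√5*(-522))/((2*76176)) = -1044*I*√5/152352 = -1044*I*√5*(1/152352) = -29*I*√5/4232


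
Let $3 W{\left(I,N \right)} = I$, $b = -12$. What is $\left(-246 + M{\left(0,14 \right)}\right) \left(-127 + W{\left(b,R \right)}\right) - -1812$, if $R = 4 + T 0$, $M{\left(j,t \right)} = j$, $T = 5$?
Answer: $34038$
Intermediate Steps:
$R = 4$ ($R = 4 + 5 \cdot 0 = 4 + 0 = 4$)
$W{\left(I,N \right)} = \frac{I}{3}$
$\left(-246 + M{\left(0,14 \right)}\right) \left(-127 + W{\left(b,R \right)}\right) - -1812 = \left(-246 + 0\right) \left(-127 + \frac{1}{3} \left(-12\right)\right) - -1812 = - 246 \left(-127 - 4\right) + 1812 = \left(-246\right) \left(-131\right) + 1812 = 32226 + 1812 = 34038$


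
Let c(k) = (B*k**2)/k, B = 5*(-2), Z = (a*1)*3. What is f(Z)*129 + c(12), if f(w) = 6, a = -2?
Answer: 654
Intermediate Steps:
Z = -6 (Z = -2*1*3 = -2*3 = -6)
B = -10
c(k) = -10*k (c(k) = (-10*k**2)/k = -10*k)
f(Z)*129 + c(12) = 6*129 - 10*12 = 774 - 120 = 654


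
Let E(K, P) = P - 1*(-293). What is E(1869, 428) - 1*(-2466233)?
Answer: 2466954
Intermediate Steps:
E(K, P) = 293 + P (E(K, P) = P + 293 = 293 + P)
E(1869, 428) - 1*(-2466233) = (293 + 428) - 1*(-2466233) = 721 + 2466233 = 2466954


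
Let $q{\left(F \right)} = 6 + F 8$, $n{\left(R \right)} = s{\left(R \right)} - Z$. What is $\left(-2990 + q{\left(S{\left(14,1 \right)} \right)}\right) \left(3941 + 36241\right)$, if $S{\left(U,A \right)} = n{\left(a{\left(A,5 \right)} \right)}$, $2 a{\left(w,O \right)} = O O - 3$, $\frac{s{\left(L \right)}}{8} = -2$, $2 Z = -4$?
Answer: $-124403472$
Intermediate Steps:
$Z = -2$ ($Z = \frac{1}{2} \left(-4\right) = -2$)
$s{\left(L \right)} = -16$ ($s{\left(L \right)} = 8 \left(-2\right) = -16$)
$a{\left(w,O \right)} = - \frac{3}{2} + \frac{O^{2}}{2}$ ($a{\left(w,O \right)} = \frac{O O - 3}{2} = \frac{O^{2} - 3}{2} = \frac{-3 + O^{2}}{2} = - \frac{3}{2} + \frac{O^{2}}{2}$)
$n{\left(R \right)} = -14$ ($n{\left(R \right)} = -16 - -2 = -16 + 2 = -14$)
$S{\left(U,A \right)} = -14$
$q{\left(F \right)} = 6 + 8 F$
$\left(-2990 + q{\left(S{\left(14,1 \right)} \right)}\right) \left(3941 + 36241\right) = \left(-2990 + \left(6 + 8 \left(-14\right)\right)\right) \left(3941 + 36241\right) = \left(-2990 + \left(6 - 112\right)\right) 40182 = \left(-2990 - 106\right) 40182 = \left(-3096\right) 40182 = -124403472$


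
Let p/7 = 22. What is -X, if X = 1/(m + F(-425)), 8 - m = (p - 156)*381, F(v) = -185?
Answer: -1/585 ≈ -0.0017094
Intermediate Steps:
p = 154 (p = 7*22 = 154)
m = 770 (m = 8 - (154 - 156)*381 = 8 - (-2)*381 = 8 - 1*(-762) = 8 + 762 = 770)
X = 1/585 (X = 1/(770 - 185) = 1/585 ≈ 0.0017094)
-X = -1*1/585 = -1/585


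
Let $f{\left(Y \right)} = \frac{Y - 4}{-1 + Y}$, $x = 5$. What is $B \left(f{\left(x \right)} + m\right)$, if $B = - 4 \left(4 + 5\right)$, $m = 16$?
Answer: $-585$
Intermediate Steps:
$f{\left(Y \right)} = \frac{-4 + Y}{-1 + Y}$
$B = -36$ ($B = \left(-4\right) 9 = -36$)
$B \left(f{\left(x \right)} + m\right) = - 36 \left(\frac{-4 + 5}{-1 + 5} + 16\right) = - 36 \left(\frac{1}{4} \cdot 1 + 16\right) = - 36 \left(\frac{1}{4} + 16\right) = \left(-36\right) \frac{65}{4} = -585$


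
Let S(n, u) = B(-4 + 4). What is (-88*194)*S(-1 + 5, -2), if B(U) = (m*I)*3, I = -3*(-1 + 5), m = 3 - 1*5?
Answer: -1229184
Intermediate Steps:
m = -2 (m = 3 - 5 = -2)
I = -12 (I = -3*4 = -12)
B(U) = 72 (B(U) = -2*(-12)*3 = 24*3 = 72)
S(n, u) = 72
(-88*194)*S(-1 + 5, -2) = -88*194*72 = -17072*72 = -1229184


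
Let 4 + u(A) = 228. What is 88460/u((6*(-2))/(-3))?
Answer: 22115/56 ≈ 394.91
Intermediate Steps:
u(A) = 224 (u(A) = -4 + 228 = 224)
88460/u((6*(-2))/(-3)) = 88460/224 = 88460*(1/224) = 22115/56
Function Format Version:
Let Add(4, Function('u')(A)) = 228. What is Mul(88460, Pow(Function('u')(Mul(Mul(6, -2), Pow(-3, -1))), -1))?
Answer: Rational(22115, 56) ≈ 394.91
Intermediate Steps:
Function('u')(A) = 224 (Function('u')(A) = Add(-4, 228) = 224)
Mul(88460, Pow(Function('u')(Mul(Mul(6, -2), Pow(-3, -1))), -1)) = Mul(88460, Pow(224, -1)) = Mul(88460, Rational(1, 224)) = Rational(22115, 56)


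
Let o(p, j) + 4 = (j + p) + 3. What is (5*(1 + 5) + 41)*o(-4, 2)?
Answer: -213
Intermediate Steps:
o(p, j) = -1 + j + p (o(p, j) = -4 + ((j + p) + 3) = -4 + (3 + j + p) = -1 + j + p)
(5*(1 + 5) + 41)*o(-4, 2) = (5*(1 + 5) + 41)*(-1 + 2 - 4) = (5*6 + 41)*(-3) = (30 + 41)*(-3) = 71*(-3) = -213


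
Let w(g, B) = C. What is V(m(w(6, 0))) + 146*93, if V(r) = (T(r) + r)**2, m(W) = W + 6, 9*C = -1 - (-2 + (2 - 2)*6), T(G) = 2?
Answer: 1105147/81 ≈ 13644.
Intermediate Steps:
C = 1/9 (C = (-1 - (-2 + (2 - 2)*6))/9 = (-1 - (-2 + 0*6))/9 = (-1 - (-2 + 0))/9 = (-1 - 1*(-2))/9 = (-1 + 2)/9 = (1/9)*1 = 1/9 ≈ 0.11111)
w(g, B) = 1/9
m(W) = 6 + W
V(r) = (2 + r)**2
V(m(w(6, 0))) + 146*93 = (2 + (6 + 1/9))**2 + 146*93 = (2 + 55/9)**2 + 13578 = (73/9)**2 + 13578 = 5329/81 + 13578 = 1105147/81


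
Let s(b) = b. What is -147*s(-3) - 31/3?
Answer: 1292/3 ≈ 430.67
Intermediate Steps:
-147*s(-3) - 31/3 = -147*(-3) - 31/3 = 441 - 31*⅓ = 441 - 31/3 = 1292/3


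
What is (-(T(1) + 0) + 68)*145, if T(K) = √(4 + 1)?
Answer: 9860 - 145*√5 ≈ 9535.8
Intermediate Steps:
T(K) = √5
(-(T(1) + 0) + 68)*145 = (-(√5 + 0) + 68)*145 = (-√5 + 68)*145 = (68 - √5)*145 = 9860 - 145*√5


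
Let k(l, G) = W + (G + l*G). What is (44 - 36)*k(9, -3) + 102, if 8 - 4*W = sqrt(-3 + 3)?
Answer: -122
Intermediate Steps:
W = 2 (W = 2 - sqrt(-3 + 3)/4 = 2 - sqrt(0)/4 = 2 - 1/4*0 = 2 + 0 = 2)
k(l, G) = 2 + G + G*l (k(l, G) = 2 + (G + l*G) = 2 + (G + G*l) = 2 + G + G*l)
(44 - 36)*k(9, -3) + 102 = (44 - 36)*(2 - 3 - 3*9) + 102 = 8*(2 - 3 - 27) + 102 = 8*(-28) + 102 = -224 + 102 = -122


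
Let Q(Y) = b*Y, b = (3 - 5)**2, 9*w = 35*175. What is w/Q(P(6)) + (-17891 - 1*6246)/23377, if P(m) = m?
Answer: 137970533/5049432 ≈ 27.324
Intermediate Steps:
w = 6125/9 (w = (35*175)/9 = (1/9)*6125 = 6125/9 ≈ 680.56)
b = 4 (b = (-2)**2 = 4)
Q(Y) = 4*Y
w/Q(P(6)) + (-17891 - 1*6246)/23377 = 6125/(9*((4*6))) + (-17891 - 1*6246)/23377 = (6125/9)/24 + (-17891 - 6246)*(1/23377) = (6125/9)*(1/24) - 24137*1/23377 = 6125/216 - 24137/23377 = 137970533/5049432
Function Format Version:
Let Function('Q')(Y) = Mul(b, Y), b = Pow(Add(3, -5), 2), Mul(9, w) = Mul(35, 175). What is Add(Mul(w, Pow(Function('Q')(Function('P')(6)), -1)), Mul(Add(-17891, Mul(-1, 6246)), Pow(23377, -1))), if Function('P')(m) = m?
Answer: Rational(137970533, 5049432) ≈ 27.324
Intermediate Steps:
w = Rational(6125, 9) (w = Mul(Rational(1, 9), Mul(35, 175)) = Mul(Rational(1, 9), 6125) = Rational(6125, 9) ≈ 680.56)
b = 4 (b = Pow(-2, 2) = 4)
Function('Q')(Y) = Mul(4, Y)
Add(Mul(w, Pow(Function('Q')(Function('P')(6)), -1)), Mul(Add(-17891, Mul(-1, 6246)), Pow(23377, -1))) = Add(Mul(Rational(6125, 9), Pow(Mul(4, 6), -1)), Mul(Add(-17891, Mul(-1, 6246)), Pow(23377, -1))) = Add(Mul(Rational(6125, 9), Pow(24, -1)), Mul(Add(-17891, -6246), Rational(1, 23377))) = Add(Mul(Rational(6125, 9), Rational(1, 24)), Mul(-24137, Rational(1, 23377))) = Add(Rational(6125, 216), Rational(-24137, 23377)) = Rational(137970533, 5049432)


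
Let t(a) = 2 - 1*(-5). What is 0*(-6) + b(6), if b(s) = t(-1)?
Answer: 7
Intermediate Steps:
t(a) = 7 (t(a) = 2 + 5 = 7)
b(s) = 7
0*(-6) + b(6) = 0*(-6) + 7 = 0 + 7 = 7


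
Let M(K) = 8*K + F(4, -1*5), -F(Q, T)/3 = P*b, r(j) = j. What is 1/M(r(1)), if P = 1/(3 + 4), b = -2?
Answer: 7/62 ≈ 0.11290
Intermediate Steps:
P = ⅐ (P = 1/7 = ⅐ ≈ 0.14286)
F(Q, T) = 6/7 (F(Q, T) = -3*(-2)/7 = -3*(-2/7) = 6/7)
M(K) = 6/7 + 8*K (M(K) = 8*K + 6/7 = 6/7 + 8*K)
1/M(r(1)) = 1/(6/7 + 8*1) = 1/(6/7 + 8) = 1/(62/7) = 7/62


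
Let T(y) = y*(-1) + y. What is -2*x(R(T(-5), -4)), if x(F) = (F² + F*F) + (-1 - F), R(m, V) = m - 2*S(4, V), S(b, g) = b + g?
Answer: 2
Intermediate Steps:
T(y) = 0 (T(y) = -y + y = 0)
R(m, V) = -8 + m - 2*V (R(m, V) = m - 2*(4 + V) = m + (-8 - 2*V) = -8 + m - 2*V)
x(F) = -1 - F + 2*F² (x(F) = (F² + F²) + (-1 - F) = 2*F² + (-1 - F) = -1 - F + 2*F²)
-2*x(R(T(-5), -4)) = -2*(-1 - (-8 + 0 - 2*(-4)) + 2*(-8 + 0 - 2*(-4))²) = -2*(-1 - (-8 + 0 + 8) + 2*(-8 + 0 + 8)²) = -2*(-1 - 1*0 + 2*0²) = -2*(-1 + 0 + 2*0) = -2*(-1 + 0 + 0) = -2*(-1) = 2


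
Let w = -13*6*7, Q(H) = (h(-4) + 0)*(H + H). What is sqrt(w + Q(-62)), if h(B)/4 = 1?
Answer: I*sqrt(1042) ≈ 32.28*I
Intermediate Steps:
h(B) = 4 (h(B) = 4*1 = 4)
Q(H) = 8*H (Q(H) = (4 + 0)*(H + H) = 4*(2*H) = 8*H)
w = -546 (w = -78*7 = -546)
sqrt(w + Q(-62)) = sqrt(-546 + 8*(-62)) = sqrt(-546 - 496) = sqrt(-1042) = I*sqrt(1042)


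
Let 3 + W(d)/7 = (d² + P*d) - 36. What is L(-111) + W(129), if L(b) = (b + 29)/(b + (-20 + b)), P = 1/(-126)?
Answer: 84366407/726 ≈ 1.1621e+5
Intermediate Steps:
P = -1/126 ≈ -0.0079365
L(b) = (29 + b)/(-20 + 2*b)
W(d) = -273 + 7*d² - d/18 (W(d) = -21 + 7*((d² - d/126) - 36) = -21 + 7*(-36 + d² - d/126) = -21 + (-252 + 7*d² - d/18) = -273 + 7*d² - d/18)
L(-111) + W(129) = (29 - 111)/(2*(-10 - 111)) + (-273 + 7*129² - 1/18*129) = (½)*(-82)/(-121) + (-273 + 7*16641 - 43/6) = (½)*(-1/121)*(-82) + (-273 + 116487 - 43/6) = 41/121 + 697241/6 = 84366407/726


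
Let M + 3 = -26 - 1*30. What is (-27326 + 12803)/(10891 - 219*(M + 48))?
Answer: -14523/13300 ≈ -1.0920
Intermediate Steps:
M = -59 (M = -3 + (-26 - 1*30) = -3 + (-26 - 30) = -3 - 56 = -59)
(-27326 + 12803)/(10891 - 219*(M + 48)) = (-27326 + 12803)/(10891 - 219*(-59 + 48)) = -14523/(10891 - 219*(-11)) = -14523/(10891 + 2409) = -14523/13300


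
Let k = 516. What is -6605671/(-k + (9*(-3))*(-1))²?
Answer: -6605671/239121 ≈ -27.625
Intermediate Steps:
-6605671/(-k + (9*(-3))*(-1))² = -6605671/(-1*516 + (9*(-3))*(-1))² = -6605671/(-516 - 27*(-1))² = -6605671/(-516 + 27)² = -6605671/((-489)²) = -6605671/239121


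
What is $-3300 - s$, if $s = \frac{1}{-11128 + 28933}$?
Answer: $- \frac{58756501}{17805} \approx -3300.0$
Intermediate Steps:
$s = \frac{1}{17805} \approx 5.6164 \cdot 10^{-5}$
$-3300 - s = -3300 - \frac{1}{17805} = - \frac{58756501}{17805}$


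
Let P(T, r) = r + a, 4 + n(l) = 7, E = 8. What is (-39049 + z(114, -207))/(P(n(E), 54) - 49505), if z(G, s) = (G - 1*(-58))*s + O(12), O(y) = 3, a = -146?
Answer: 74650/49597 ≈ 1.5051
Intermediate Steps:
n(l) = 3 (n(l) = -4 + 7 = 3)
P(T, r) = -146 + r (P(T, r) = r - 146 = -146 + r)
z(G, s) = 3 + s*(58 + G) (z(G, s) = (G - 1*(-58))*s + 3 = (G + 58)*s + 3 = (58 + G)*s + 3 = s*(58 + G) + 3 = 3 + s*(58 + G))
(-39049 + z(114, -207))/(P(n(E), 54) - 49505) = (-39049 + (3 + 58*(-207) + 114*(-207)))/((-146 + 54) - 49505) = (-39049 + (3 - 12006 - 23598))/(-92 - 49505) = (-39049 - 35601)/(-49597) = -74650*(-1/49597) = 74650/49597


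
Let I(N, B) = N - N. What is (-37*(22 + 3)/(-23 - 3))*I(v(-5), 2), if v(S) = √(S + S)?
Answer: 0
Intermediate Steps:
v(S) = √2*√S (v(S) = √(2*S) = √2*√S)
I(N, B) = 0
(-37*(22 + 3)/(-23 - 3))*I(v(-5), 2) = -37*(22 + 3)/(-23 - 3)*0 = -925/(-26)*0 = -925*(-1)/26*0 = -37*(-25/26)*0 = (925/26)*0 = 0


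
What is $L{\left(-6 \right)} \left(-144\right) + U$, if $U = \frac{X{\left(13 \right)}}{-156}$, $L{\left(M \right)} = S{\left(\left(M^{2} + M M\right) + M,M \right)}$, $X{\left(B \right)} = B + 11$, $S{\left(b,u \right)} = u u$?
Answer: $- \frac{67394}{13} \approx -5184.2$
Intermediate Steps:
$S{\left(b,u \right)} = u^{2}$
$X{\left(B \right)} = 11 + B$
$L{\left(M \right)} = M^{2}$
$U = - \frac{2}{13}$ ($U = \frac{11 + 13}{-156} = 24 \left(- \frac{1}{156}\right) = - \frac{2}{13} \approx -0.15385$)
$L{\left(-6 \right)} \left(-144\right) + U = \left(-6\right)^{2} \left(-144\right) - \frac{2}{13} = 36 \left(-144\right) - \frac{2}{13} = -5184 - \frac{2}{13} = - \frac{67394}{13}$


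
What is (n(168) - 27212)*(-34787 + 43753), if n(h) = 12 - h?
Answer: -245381488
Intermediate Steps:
(n(168) - 27212)*(-34787 + 43753) = ((12 - 1*168) - 27212)*(-34787 + 43753) = ((12 - 168) - 27212)*8966 = (-156 - 27212)*8966 = -27368*8966 = -245381488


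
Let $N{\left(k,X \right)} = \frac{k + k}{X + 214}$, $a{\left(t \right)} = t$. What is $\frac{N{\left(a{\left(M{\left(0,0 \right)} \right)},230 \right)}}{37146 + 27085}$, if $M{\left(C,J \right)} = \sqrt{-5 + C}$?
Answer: $\frac{i \sqrt{5}}{14259282} \approx 1.5681 \cdot 10^{-7} i$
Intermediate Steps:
$N{\left(k,X \right)} = \frac{2 k}{214 + X}$
$\frac{N{\left(a{\left(M{\left(0,0 \right)} \right)},230 \right)}}{37146 + 27085} = \frac{2 \sqrt{-5 + 0} \frac{1}{214 + 230}}{37146 + 27085} = \frac{2 \sqrt{-5} \cdot \frac{1}{444}}{64231} = 2 i \sqrt{5} \cdot \frac{1}{444} \cdot \frac{1}{64231} = \frac{i \sqrt{5}}{222} \cdot \frac{1}{64231} = \frac{i \sqrt{5}}{14259282}$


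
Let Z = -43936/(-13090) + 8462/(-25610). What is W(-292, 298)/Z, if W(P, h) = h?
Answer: 4995000010/50721669 ≈ 98.479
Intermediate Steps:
Z = 50721669/16761745 (Z = -43936*(-1/13090) + 8462*(-1/25610) = 21968/6545 - 4231/12805 = 50721669/16761745 ≈ 3.0260)
W(-292, 298)/Z = 298/(50721669/16761745) = 298*(16761745/50721669) = 4995000010/50721669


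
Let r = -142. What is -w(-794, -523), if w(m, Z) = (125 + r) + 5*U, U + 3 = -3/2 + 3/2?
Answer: 32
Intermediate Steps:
U = -3 (U = -3 + (-3/2 + 3/2) = -3 + 0 = -3)
w(m, Z) = -32 (w(m, Z) = (125 - 142) + 5*(-3) = -17 - 15 = -32)
-w(-794, -523) = -1*(-32) = 32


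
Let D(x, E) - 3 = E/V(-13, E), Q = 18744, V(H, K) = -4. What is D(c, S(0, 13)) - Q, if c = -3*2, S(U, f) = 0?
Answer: -18741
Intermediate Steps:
c = -6
D(x, E) = 3 - E/4 (D(x, E) = 3 + E/(-4) = 3 + E*(-1/4) = 3 - E/4)
D(c, S(0, 13)) - Q = (3 - 1/4*0) - 1*18744 = (3 + 0) - 18744 = 3 - 18744 = -18741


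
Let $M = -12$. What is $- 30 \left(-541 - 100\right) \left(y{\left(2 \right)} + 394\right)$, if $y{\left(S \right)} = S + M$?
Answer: $7384320$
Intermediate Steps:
$y{\left(S \right)} = -12 + S$ ($y{\left(S \right)} = S - 12 = -12 + S$)
$- 30 \left(-541 - 100\right) \left(y{\left(2 \right)} + 394\right) = - 30 \left(-541 - 100\right) \left(\left(-12 + 2\right) + 394\right) = - 30 \left(- 641 \left(-10 + 394\right)\right) = - 30 \left(\left(-641\right) 384\right) = \left(-30\right) \left(-246144\right) = 7384320$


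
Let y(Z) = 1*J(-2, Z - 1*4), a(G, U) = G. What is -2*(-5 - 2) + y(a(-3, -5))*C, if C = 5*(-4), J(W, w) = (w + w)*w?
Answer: -1946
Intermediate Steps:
J(W, w) = 2*w**2 (J(W, w) = (2*w)*w = 2*w**2)
y(Z) = 2*(-4 + Z)**2 (y(Z) = 1*(2*(Z - 1*4)**2) = 1*(2*(Z - 4)**2) = 1*(2*(-4 + Z)**2) = 2*(-4 + Z)**2)
C = -20
-2*(-5 - 2) + y(a(-3, -5))*C = -2*(-5 - 2) + (2*(-4 - 3)**2)*(-20) = -2*(-7) + (2*(-7)**2)*(-20) = 14 + (2*49)*(-20) = 14 + 98*(-20) = 14 - 1960 = -1946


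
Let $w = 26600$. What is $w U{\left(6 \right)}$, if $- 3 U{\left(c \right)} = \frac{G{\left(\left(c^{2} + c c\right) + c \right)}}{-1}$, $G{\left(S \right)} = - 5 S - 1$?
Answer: $- \frac{10400600}{3} \approx -3.4669 \cdot 10^{6}$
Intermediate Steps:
$G{\left(S \right)} = -1 - 5 S$
$U{\left(c \right)} = - \frac{1}{3} - \frac{10 c^{2}}{3} - \frac{5 c}{3}$ ($U{\left(c \right)} = - \frac{\left(-1 - 5 \left(\left(c^{2} + c c\right) + c\right)\right) \frac{1}{-1}}{3} = - \frac{\left(-1 - 5 \left(\left(c^{2} + c^{2}\right) + c\right)\right) \left(-1\right)}{3} = - \frac{\left(-1 - 5 \left(2 c^{2} + c\right)\right) \left(-1\right)}{3} = - \frac{\left(-1 - 5 \left(c + 2 c^{2}\right)\right) \left(-1\right)}{3} = - \frac{\left(-1 - \left(5 c + 10 c^{2}\right)\right) \left(-1\right)}{3} = - \frac{\left(-1 - 10 c^{2} - 5 c\right) \left(-1\right)}{3} = - \frac{1 + 5 c + 10 c^{2}}{3} = - \frac{1}{3} - \frac{10 c^{2}}{3} - \frac{5 c}{3}$)
$w U{\left(6 \right)} = 26600 \left(- \frac{1}{3} - 10 \left(1 + 2 \cdot 6\right)\right) = 26600 \left(- \frac{1}{3} - 10 \left(1 + 12\right)\right) = 26600 \left(- \frac{1}{3} - 10 \cdot 13\right) = 26600 \left(- \frac{1}{3} - 130\right) = 26600 \left(- \frac{391}{3}\right) = - \frac{10400600}{3}$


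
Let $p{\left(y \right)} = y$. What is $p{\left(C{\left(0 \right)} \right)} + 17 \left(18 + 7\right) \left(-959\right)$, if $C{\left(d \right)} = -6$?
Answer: $-407581$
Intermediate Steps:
$p{\left(C{\left(0 \right)} \right)} + 17 \left(18 + 7\right) \left(-959\right) = -6 + 17 \left(18 + 7\right) \left(-959\right) = -6 + 17 \cdot 25 \left(-959\right) = -6 + 425 \left(-959\right) = -6 - 407575 = -407581$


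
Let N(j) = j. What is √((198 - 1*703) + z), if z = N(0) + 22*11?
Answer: I*√263 ≈ 16.217*I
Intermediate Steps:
z = 242 (z = 0 + 22*11 = 0 + 242 = 242)
√((198 - 1*703) + z) = √((198 - 1*703) + 242) = √((198 - 703) + 242) = √(-505 + 242) = √(-263) = I*√263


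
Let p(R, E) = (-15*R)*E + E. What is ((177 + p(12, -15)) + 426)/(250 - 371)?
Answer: -3288/121 ≈ -27.174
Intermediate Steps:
p(R, E) = E - 15*E*R (p(R, E) = -15*E*R + E = E - 15*E*R)
((177 + p(12, -15)) + 426)/(250 - 371) = ((177 - 15*(1 - 15*12)) + 426)/(250 - 371) = ((177 - 15*(1 - 180)) + 426)/(-121) = ((177 - 15*(-179)) + 426)*(-1/121) = ((177 + 2685) + 426)*(-1/121) = (2862 + 426)*(-1/121) = 3288*(-1/121) = -3288/121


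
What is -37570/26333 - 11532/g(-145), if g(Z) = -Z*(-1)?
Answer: 17542618/224605 ≈ 78.104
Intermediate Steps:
g(Z) = Z
-37570/26333 - 11532/g(-145) = -37570/26333 - 11532/(-145) = -37570*1/26333 - 11532*(-1/145) = -2210/1549 + 11532/145 = 17542618/224605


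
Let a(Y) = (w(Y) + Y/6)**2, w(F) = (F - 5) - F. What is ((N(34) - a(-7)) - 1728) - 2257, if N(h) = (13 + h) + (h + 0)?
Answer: -141913/36 ≈ -3942.0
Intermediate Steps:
w(F) = -5 (w(F) = (-5 + F) - F = -5)
a(Y) = (-5 + Y/6)**2
N(h) = 13 + 2*h (N(h) = (13 + h) + h = 13 + 2*h)
((N(34) - a(-7)) - 1728) - 2257 = (((13 + 2*34) - (-30 - 7)**2/36) - 1728) - 2257 = (((13 + 68) - (-37)**2/36) - 1728) - 2257 = ((81 - 1369/36) - 1728) - 2257 = (1547/36 - 1728) - 2257 = -60661/36 - 2257 = -141913/36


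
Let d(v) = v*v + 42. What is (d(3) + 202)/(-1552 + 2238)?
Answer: 253/686 ≈ 0.36880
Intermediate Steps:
d(v) = 42 + v² (d(v) = v² + 42 = 42 + v²)
(d(3) + 202)/(-1552 + 2238) = ((42 + 3²) + 202)/(-1552 + 2238) = ((42 + 9) + 202)/686 = (51 + 202)*(1/686) = 253*(1/686) = 253/686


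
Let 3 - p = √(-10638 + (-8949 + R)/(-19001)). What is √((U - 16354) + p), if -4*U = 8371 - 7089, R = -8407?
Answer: √(-24076180134686 - 76004*I*√3840392473282)/38002 ≈ 0.39938 - 129.12*I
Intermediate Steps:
U = -641/2 (U = -(8371 - 7089)/4 = -¼*1282 = -641/2 ≈ -320.50)
p = 3 - I*√3840392473282/19001 (p = 3 - √(-10638 + (-8949 - 8407)/(-19001)) = 3 - √(-10638 - 17356*(-1/19001)) = 3 - √(-10638 + 17356/19001) = 3 - √(-202115282/19001) = 3 - I*√3840392473282/19001 ≈ 3.0 - 103.14*I)
√((U - 16354) + p) = √((-641/2 - 16354) + (3 - I*√3840392473282/19001)) = √(-33349/2 + (3 - I*√3840392473282/19001)) = √(-33343/2 - I*√3840392473282/19001)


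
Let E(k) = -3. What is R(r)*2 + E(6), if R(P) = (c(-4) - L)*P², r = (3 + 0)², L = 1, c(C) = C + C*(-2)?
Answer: 483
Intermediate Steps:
c(C) = -C (c(C) = C - 2*C = -C)
r = 9 (r = 3² = 9)
R(P) = 3*P² (R(P) = (-1*(-4) - 1*1)*P² = (4 - 1)*P² = 3*P²)
R(r)*2 + E(6) = (3*9²)*2 - 3 = (3*81)*2 - 3 = 243*2 - 3 = 486 - 3 = 483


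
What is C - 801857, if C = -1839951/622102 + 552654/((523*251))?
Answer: -65483706674214937/81665195846 ≈ -8.0186e+5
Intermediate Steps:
C = 102271271085/81665195846 (C = -1839951*1/622102 + 552654/131273 = -1839951/622102 + 552654*(1/131273) = -1839951/622102 + 552654/131273 = 102271271085/81665195846 ≈ 1.2523)
C - 801857 = 102271271085/81665195846 - 801857 = -65483706674214937/81665195846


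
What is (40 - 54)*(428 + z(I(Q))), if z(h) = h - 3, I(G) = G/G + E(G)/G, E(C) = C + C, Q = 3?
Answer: -5992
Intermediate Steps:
E(C) = 2*C
I(G) = 3 (I(G) = G/G + (2*G)/G = 1 + 2 = 3)
z(h) = -3 + h
(40 - 54)*(428 + z(I(Q))) = (40 - 54)*(428 + (-3 + 3)) = -14*(428 + 0) = -14*428 = -5992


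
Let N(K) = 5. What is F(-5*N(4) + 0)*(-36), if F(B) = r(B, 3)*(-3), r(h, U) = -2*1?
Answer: -216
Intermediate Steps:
r(h, U) = -2
F(B) = 6 (F(B) = -2*(-3) = 6)
F(-5*N(4) + 0)*(-36) = 6*(-36) = -216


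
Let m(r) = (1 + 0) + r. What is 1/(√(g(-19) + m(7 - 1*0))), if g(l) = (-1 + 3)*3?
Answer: √14/14 ≈ 0.26726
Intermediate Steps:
g(l) = 6 (g(l) = 2*3 = 6)
m(r) = 1 + r
1/(√(g(-19) + m(7 - 1*0))) = 1/(√(6 + (1 + (7 - 1*0)))) = 1/(√(6 + (1 + (7 + 0)))) = 1/(√(6 + (1 + 7))) = 1/(√(6 + 8)) = 1/(√14) = √14/14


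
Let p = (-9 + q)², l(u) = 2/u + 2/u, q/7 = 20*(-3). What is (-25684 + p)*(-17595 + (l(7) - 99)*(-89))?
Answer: -9793430308/7 ≈ -1.3991e+9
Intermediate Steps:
q = -420 (q = 7*(20*(-3)) = 7*(-60) = -420)
l(u) = 4/u
p = 184041 (p = (-9 - 420)² = (-429)² = 184041)
(-25684 + p)*(-17595 + (l(7) - 99)*(-89)) = (-25684 + 184041)*(-17595 + (4/7 - 99)*(-89)) = 158357*(-17595 + (4*(⅐) - 99)*(-89)) = 158357*(-17595 + (4/7 - 99)*(-89)) = 158357*(-17595 - 689/7*(-89)) = 158357*(-17595 + 61321/7) = 158357*(-61844/7) = -9793430308/7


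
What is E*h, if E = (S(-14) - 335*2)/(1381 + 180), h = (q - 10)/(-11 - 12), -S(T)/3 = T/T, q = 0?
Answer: -6730/35903 ≈ -0.18745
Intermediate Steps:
S(T) = -3 (S(T) = -3*T/T = -3*1 = -3)
h = 10/23 (h = (0 - 10)/(-11 - 12) = -10/(-23) = -10*(-1/23) = 10/23 ≈ 0.43478)
E = -673/1561 (E = (-3 - 335*2)/(1381 + 180) = (-3 - 670)/1561 = -673*1/1561 = -673/1561 ≈ -0.43113)
E*h = -673/1561*10/23 = -6730/35903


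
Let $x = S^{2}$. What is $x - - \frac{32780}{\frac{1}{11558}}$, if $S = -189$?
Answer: $378906961$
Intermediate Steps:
$x = 35721$ ($x = \left(-189\right)^{2} = 35721$)
$x - - \frac{32780}{\frac{1}{11558}} = 35721 - - \frac{32780}{\frac{1}{11558}} = 35721 - - 32780 \frac{1}{\frac{1}{11558}} = 35721 - \left(-32780\right) 11558 = 35721 - -378871240 = 35721 + 378871240 = 378906961$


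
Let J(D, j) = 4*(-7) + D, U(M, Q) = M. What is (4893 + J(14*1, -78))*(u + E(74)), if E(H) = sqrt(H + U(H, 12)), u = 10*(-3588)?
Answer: -175058520 + 9758*sqrt(37) ≈ -1.7500e+8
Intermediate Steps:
u = -35880
J(D, j) = -28 + D
E(H) = sqrt(2)*sqrt(H) (E(H) = sqrt(H + H) = sqrt(2*H) = sqrt(2)*sqrt(H))
(4893 + J(14*1, -78))*(u + E(74)) = (4893 + (-28 + 14*1))*(-35880 + sqrt(2)*sqrt(74)) = (4893 + (-28 + 14))*(-35880 + 2*sqrt(37)) = (4893 - 14)*(-35880 + 2*sqrt(37)) = 4879*(-35880 + 2*sqrt(37)) = -175058520 + 9758*sqrt(37)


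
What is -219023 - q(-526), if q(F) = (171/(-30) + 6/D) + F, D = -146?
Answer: -159498619/730 ≈ -2.1849e+5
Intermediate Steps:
q(F) = -4191/730 + F (q(F) = (171/(-30) + 6/(-146)) + F = (171*(-1/30) + 6*(-1/146)) + F = (-57/10 - 3/73) + F = -4191/730 + F)
-219023 - q(-526) = -219023 - (-4191/730 - 526) = -219023 - 1*(-388171/730) = -219023 + 388171/730 = -159498619/730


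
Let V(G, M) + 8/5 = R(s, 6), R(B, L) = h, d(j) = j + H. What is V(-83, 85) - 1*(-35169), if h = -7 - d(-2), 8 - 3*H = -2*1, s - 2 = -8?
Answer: 527386/15 ≈ 35159.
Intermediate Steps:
s = -6 (s = 2 - 8 = -6)
H = 10/3 (H = 8/3 - (-2)/3 = 8/3 - 1/3*(-2) = 8/3 + 2/3 = 10/3 ≈ 3.3333)
d(j) = 10/3 + j (d(j) = j + 10/3 = 10/3 + j)
h = -25/3 (h = -7 - (10/3 - 2) = -7 - 1*4/3 = -7 - 4/3 = -25/3 ≈ -8.3333)
R(B, L) = -25/3
V(G, M) = -149/15 (V(G, M) = -8/5 - 25/3 = -149/15)
V(-83, 85) - 1*(-35169) = -149/15 - 1*(-35169) = -149/15 + 35169 = 527386/15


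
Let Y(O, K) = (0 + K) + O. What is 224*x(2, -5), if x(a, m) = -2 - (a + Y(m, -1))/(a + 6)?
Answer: -336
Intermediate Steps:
Y(O, K) = K + O
x(a, m) = -2 - (-1 + a + m)/(6 + a) (x(a, m) = -2 - (a + (-1 + m))/(a + 6) = -2 - (-1 + a + m)/(6 + a))
224*x(2, -5) = 224*((-11 - 1*(-5) - 3*2)/(6 + 2)) = 224*((-11 + 5 - 6)/8) = 224*((1/8)*(-12)) = 224*(-3/2) = -336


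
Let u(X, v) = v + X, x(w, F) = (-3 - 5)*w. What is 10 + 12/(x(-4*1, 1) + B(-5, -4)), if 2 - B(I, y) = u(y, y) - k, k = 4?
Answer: 236/23 ≈ 10.261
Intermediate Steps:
x(w, F) = -8*w
u(X, v) = X + v
B(I, y) = 6 - 2*y (B(I, y) = 2 - ((y + y) - 1*4) = 2 - (2*y - 4) = 2 - (-4 + 2*y) = 2 + (4 - 2*y) = 6 - 2*y)
10 + 12/(x(-4*1, 1) + B(-5, -4)) = 10 + 12/(-(-32) + (6 - 2*(-4))) = 10 + 12/(-8*(-4) + (6 + 8)) = 10 + 12/(32 + 14) = 10 + 12/46 = 10 + (1/46)*12 = 10 + 6/23 = 236/23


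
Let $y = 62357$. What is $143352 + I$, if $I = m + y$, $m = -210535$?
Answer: $-4826$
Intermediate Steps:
$I = -148178$ ($I = -210535 + 62357 = -148178$)
$143352 + I = 143352 - 148178 = -4826$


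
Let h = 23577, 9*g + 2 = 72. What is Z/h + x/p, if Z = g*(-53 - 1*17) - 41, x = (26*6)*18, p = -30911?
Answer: -758708003/6559097823 ≈ -0.11567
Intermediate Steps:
g = 70/9 (g = -2/9 + (1/9)*72 = -2/9 + 8 = 70/9 ≈ 7.7778)
x = 2808 (x = 156*18 = 2808)
Z = -5269/9 (Z = 70*(-53 - 1*17)/9 - 41 = 70*(-53 - 17)/9 - 41 = (70/9)*(-70) - 41 = -4900/9 - 41 = -5269/9 ≈ -585.44)
Z/h + x/p = -5269/9/23577 + 2808/(-30911) = -5269/9*1/23577 + 2808*(-1/30911) = -5269/212193 - 2808/30911 = -758708003/6559097823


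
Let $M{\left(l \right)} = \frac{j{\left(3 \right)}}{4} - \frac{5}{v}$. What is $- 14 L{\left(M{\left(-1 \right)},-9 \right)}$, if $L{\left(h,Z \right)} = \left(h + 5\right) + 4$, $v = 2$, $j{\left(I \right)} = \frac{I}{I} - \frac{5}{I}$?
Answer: $- \frac{266}{3} \approx -88.667$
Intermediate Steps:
$j{\left(I \right)} = 1 - \frac{5}{I}$
$M{\left(l \right)} = - \frac{8}{3}$ ($M{\left(l \right)} = \frac{\frac{1}{3} \left(-5 + 3\right)}{4} - \frac{5}{2} = \frac{1}{3} \left(-2\right) \frac{1}{4} - \frac{5}{2} = \left(- \frac{2}{3}\right) \frac{1}{4} - \frac{5}{2} = - \frac{1}{6} - \frac{5}{2} = - \frac{8}{3}$)
$L{\left(h,Z \right)} = 9 + h$ ($L{\left(h,Z \right)} = \left(5 + h\right) + 4 = 9 + h$)
$- 14 L{\left(M{\left(-1 \right)},-9 \right)} = - 14 \left(9 - \frac{8}{3}\right) = \left(-14\right) \frac{19}{3} = - \frac{266}{3}$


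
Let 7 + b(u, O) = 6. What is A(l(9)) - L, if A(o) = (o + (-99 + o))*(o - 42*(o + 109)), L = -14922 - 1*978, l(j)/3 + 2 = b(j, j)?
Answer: 508353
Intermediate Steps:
b(u, O) = -1 (b(u, O) = -7 + 6 = -1)
l(j) = -9 (l(j) = -6 + 3*(-1) = -6 - 3 = -9)
L = -15900 (L = -14922 - 978 = -15900)
A(o) = (-4578 - 41*o)*(-99 + 2*o) (A(o) = (-99 + 2*o)*(o - 42*(109 + o)) = (-99 + 2*o)*(o + (-4578 - 42*o)) = (-99 + 2*o)*(-4578 - 41*o) = (-4578 - 41*o)*(-99 + 2*o))
A(l(9)) - L = (453222 - 5097*(-9) - 82*(-9)²) - 1*(-15900) = (453222 + 45873 - 82*81) + 15900 = (453222 + 45873 - 6642) + 15900 = 492453 + 15900 = 508353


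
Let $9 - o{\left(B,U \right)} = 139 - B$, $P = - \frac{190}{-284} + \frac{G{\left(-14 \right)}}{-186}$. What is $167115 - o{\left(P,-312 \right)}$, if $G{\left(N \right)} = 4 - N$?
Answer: $\frac{736209971}{4402} \approx 1.6724 \cdot 10^{5}$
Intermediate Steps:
$P = \frac{2519}{4402}$ ($P = - \frac{190}{-284} + \frac{4 - -14}{-186} = \left(-190\right) \left(- \frac{1}{284}\right) + \left(4 + 14\right) \left(- \frac{1}{186}\right) = \frac{95}{142} + 18 \left(- \frac{1}{186}\right) = \frac{95}{142} - \frac{3}{31} = \frac{2519}{4402} \approx 0.57224$)
$o{\left(B,U \right)} = -130 + B$ ($o{\left(B,U \right)} = 9 - \left(139 - B\right) = 9 + \left(-139 + B\right) = -130 + B$)
$167115 - o{\left(P,-312 \right)} = 167115 - \left(-130 + \frac{2519}{4402}\right) = 167115 - - \frac{569741}{4402} = 167115 + \frac{569741}{4402} = \frac{736209971}{4402}$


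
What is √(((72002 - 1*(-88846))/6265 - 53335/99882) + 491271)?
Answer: √667131413842860470/1165290 ≈ 700.92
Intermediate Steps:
√(((72002 - 1*(-88846))/6265 - 53335/99882) + 491271) = √(((72002 + 88846)*(1/6265) - 53335*1/99882) + 491271) = √((160848*(1/6265) - 53335/99882) + 491271) = √((160848/6265 - 53335/99882) + 491271) = √(87886459/3495870 + 491271) = √(1717507437229/3495870) = √667131413842860470/1165290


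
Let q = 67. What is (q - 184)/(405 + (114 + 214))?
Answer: -117/733 ≈ -0.15962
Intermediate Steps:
(q - 184)/(405 + (114 + 214)) = (67 - 184)/(405 + (114 + 214)) = -117/(405 + 328) = -117/733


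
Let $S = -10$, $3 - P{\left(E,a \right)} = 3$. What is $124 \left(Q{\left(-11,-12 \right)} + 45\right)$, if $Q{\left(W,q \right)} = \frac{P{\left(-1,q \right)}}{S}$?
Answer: $5580$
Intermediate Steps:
$P{\left(E,a \right)} = 0$ ($P{\left(E,a \right)} = 3 - 3 = 0$)
$Q{\left(W,q \right)} = 0$ ($Q{\left(W,q \right)} = \frac{0}{-10} = 0 \left(- \frac{1}{10}\right) = 0$)
$124 \left(Q{\left(-11,-12 \right)} + 45\right) = 124 \left(0 + 45\right) = 124 \cdot 45 = 5580$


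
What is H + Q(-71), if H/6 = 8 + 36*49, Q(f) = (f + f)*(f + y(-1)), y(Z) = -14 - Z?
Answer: 22560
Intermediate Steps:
Q(f) = 2*f*(-13 + f) (Q(f) = (f + f)*(f + (-14 - 1*(-1))) = (2*f)*(f + (-14 + 1)) = (2*f)*(f - 13) = (2*f)*(-13 + f) = 2*f*(-13 + f))
H = 10632 (H = 6*(8 + 36*49) = 6*(8 + 1764) = 6*1772 = 10632)
H + Q(-71) = 10632 + 2*(-71)*(-13 - 71) = 10632 + 2*(-71)*(-84) = 10632 + 11928 = 22560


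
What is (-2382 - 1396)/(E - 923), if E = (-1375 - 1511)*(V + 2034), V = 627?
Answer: 3778/7680569 ≈ 0.00049189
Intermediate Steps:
E = -7679646 (E = (-1375 - 1511)*(627 + 2034) = -2886*2661 = -7679646)
(-2382 - 1396)/(E - 923) = (-2382 - 1396)/(-7679646 - 923) = -3778/(-7680569) = -3778*(-1/7680569) = 3778/7680569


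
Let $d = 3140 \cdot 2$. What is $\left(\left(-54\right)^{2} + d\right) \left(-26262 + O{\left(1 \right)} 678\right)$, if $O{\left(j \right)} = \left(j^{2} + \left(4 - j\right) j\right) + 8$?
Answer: $-166686696$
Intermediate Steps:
$d = 6280$
$O{\left(j \right)} = 8 + j^{2} + j \left(4 - j\right)$ ($O{\left(j \right)} = \left(j^{2} + j \left(4 - j\right)\right) + 8 = 8 + j^{2} + j \left(4 - j\right)$)
$\left(\left(-54\right)^{2} + d\right) \left(-26262 + O{\left(1 \right)} 678\right) = \left(\left(-54\right)^{2} + 6280\right) \left(-26262 + \left(8 + 4 \cdot 1\right) 678\right) = \left(2916 + 6280\right) \left(-26262 + \left(8 + 4\right) 678\right) = 9196 \left(-26262 + 12 \cdot 678\right) = 9196 \left(-26262 + 8136\right) = 9196 \left(-18126\right) = -166686696$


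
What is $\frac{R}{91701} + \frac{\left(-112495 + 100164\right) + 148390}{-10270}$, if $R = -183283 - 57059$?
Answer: $- \frac{4981686233}{313923090} \approx -15.869$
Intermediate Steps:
$R = -240342$ ($R = -183283 - 57059 = -240342$)
$\frac{R}{91701} + \frac{\left(-112495 + 100164\right) + 148390}{-10270} = - \frac{240342}{91701} + \frac{\left(-112495 + 100164\right) + 148390}{-10270} = \left(-240342\right) \frac{1}{91701} + \left(-12331 + 148390\right) \left(- \frac{1}{10270}\right) = - \frac{80114}{30567} + 136059 \left(- \frac{1}{10270}\right) = - \frac{80114}{30567} - \frac{136059}{10270} = - \frac{4981686233}{313923090}$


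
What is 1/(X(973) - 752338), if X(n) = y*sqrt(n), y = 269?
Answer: -752338/565942058991 - 269*sqrt(973)/565942058991 ≈ -1.3442e-6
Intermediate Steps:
X(n) = 269*sqrt(n)
1/(X(973) - 752338) = 1/(269*sqrt(973) - 752338) = 1/(-752338 + 269*sqrt(973))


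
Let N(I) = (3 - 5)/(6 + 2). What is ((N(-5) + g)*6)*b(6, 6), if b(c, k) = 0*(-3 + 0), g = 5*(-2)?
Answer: 0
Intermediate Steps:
g = -10
b(c, k) = 0 (b(c, k) = 0*(-3) = 0)
N(I) = -1/4 (N(I) = -2/8 = -2*1/8 = -1/4)
((N(-5) + g)*6)*b(6, 6) = ((-1/4 - 10)*6)*0 = -41/4*6*0 = -123/2*0 = 0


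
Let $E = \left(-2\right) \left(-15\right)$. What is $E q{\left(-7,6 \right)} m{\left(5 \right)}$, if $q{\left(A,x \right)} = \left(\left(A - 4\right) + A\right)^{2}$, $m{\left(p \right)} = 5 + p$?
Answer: $97200$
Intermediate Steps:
$E = 30$
$q{\left(A,x \right)} = \left(-4 + 2 A\right)^{2}$ ($q{\left(A,x \right)} = \left(\left(-4 + A\right) + A\right)^{2} = \left(-4 + 2 A\right)^{2}$)
$E q{\left(-7,6 \right)} m{\left(5 \right)} = 30 \cdot 4 \left(-2 - 7\right)^{2} \left(5 + 5\right) = 30 \cdot 4 \left(-9\right)^{2} \cdot 10 = 30 \cdot 4 \cdot 81 \cdot 10 = 30 \cdot 324 \cdot 10 = 9720 \cdot 10 = 97200$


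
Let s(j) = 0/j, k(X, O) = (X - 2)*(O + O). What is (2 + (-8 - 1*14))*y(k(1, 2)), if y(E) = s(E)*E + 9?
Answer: -180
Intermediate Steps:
k(X, O) = 2*O*(-2 + X) (k(X, O) = (-2 + X)*(2*O) = 2*O*(-2 + X))
s(j) = 0
y(E) = 9 (y(E) = 0*E + 9 = 0 + 9 = 9)
(2 + (-8 - 1*14))*y(k(1, 2)) = (2 + (-8 - 1*14))*9 = (2 + (-8 - 14))*9 = (2 - 22)*9 = -20*9 = -180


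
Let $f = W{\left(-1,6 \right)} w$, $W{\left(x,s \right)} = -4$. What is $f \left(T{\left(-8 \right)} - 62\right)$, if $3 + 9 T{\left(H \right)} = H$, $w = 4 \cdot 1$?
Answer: $\frac{9104}{9} \approx 1011.6$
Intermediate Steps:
$w = 4$
$f = -16$ ($f = \left(-4\right) 4 = -16$)
$T{\left(H \right)} = - \frac{1}{3} + \frac{H}{9}$
$f \left(T{\left(-8 \right)} - 62\right) = - 16 \left(\left(- \frac{1}{3} + \frac{1}{9} \left(-8\right)\right) - 62\right) = - 16 \left(\left(- \frac{1}{3} - \frac{8}{9}\right) - 62\right) = - 16 \left(- \frac{11}{9} - 62\right) = \left(-16\right) \left(- \frac{569}{9}\right) = \frac{9104}{9}$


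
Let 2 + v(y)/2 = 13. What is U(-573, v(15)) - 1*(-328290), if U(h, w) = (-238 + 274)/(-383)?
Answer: 125735034/383 ≈ 3.2829e+5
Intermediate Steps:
v(y) = 22 (v(y) = -4 + 2*13 = -4 + 26 = 22)
U(h, w) = -36/383 (U(h, w) = 36*(-1/383) = -36/383)
U(-573, v(15)) - 1*(-328290) = -36/383 - 1*(-328290) = -36/383 + 328290 = 125735034/383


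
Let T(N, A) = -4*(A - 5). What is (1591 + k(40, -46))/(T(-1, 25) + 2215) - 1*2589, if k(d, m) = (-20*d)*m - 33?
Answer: -5489157/2135 ≈ -2571.0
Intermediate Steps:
k(d, m) = -33 - 20*d*m (k(d, m) = -20*d*m - 33 = -33 - 20*d*m)
T(N, A) = 20 - 4*A (T(N, A) = -4*(-5 + A) = 20 - 4*A)
(1591 + k(40, -46))/(T(-1, 25) + 2215) - 1*2589 = (1591 + (-33 - 20*40*(-46)))/((20 - 4*25) + 2215) - 1*2589 = (1591 + (-33 + 36800))/((20 - 100) + 2215) - 2589 = (1591 + 36767)/(-80 + 2215) - 2589 = 38358/2135 - 2589 = -5489157/2135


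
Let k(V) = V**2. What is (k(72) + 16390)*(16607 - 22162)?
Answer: -119843570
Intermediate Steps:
(k(72) + 16390)*(16607 - 22162) = (72**2 + 16390)*(16607 - 22162) = (5184 + 16390)*(-5555) = 21574*(-5555) = -119843570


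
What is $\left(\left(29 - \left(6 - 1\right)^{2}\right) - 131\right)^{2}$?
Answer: $16129$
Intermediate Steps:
$\left(\left(29 - \left(6 - 1\right)^{2}\right) - 131\right)^{2} = \left(\left(29 - 5^{2}\right) - 131\right)^{2} = \left(\left(29 - 25\right) - 131\right)^{2} = \left(4 - 131\right)^{2} = \left(-127\right)^{2} = 16129$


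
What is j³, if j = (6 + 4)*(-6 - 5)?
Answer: -1331000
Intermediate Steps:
j = -110 (j = 10*(-11) = -110)
j³ = (-110)³ = -1331000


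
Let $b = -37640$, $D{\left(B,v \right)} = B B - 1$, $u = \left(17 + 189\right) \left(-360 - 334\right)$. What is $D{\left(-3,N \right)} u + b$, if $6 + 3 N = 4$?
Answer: $-1181352$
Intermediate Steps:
$N = - \frac{2}{3}$ ($N = -2 + \frac{1}{3} \cdot 4 = -2 + \frac{4}{3} = - \frac{2}{3} \approx -0.66667$)
$u = -142964$ ($u = 206 \left(-694\right) = -142964$)
$D{\left(B,v \right)} = -1 + B^{2}$ ($D{\left(B,v \right)} = B^{2} - 1 = -1 + B^{2}$)
$D{\left(-3,N \right)} u + b = \left(-1 + \left(-3\right)^{2}\right) \left(-142964\right) - 37640 = \left(-1 + 9\right) \left(-142964\right) - 37640 = 8 \left(-142964\right) - 37640 = -1143712 - 37640 = -1181352$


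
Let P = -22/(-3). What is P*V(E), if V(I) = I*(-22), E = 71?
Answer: -34364/3 ≈ -11455.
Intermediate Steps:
V(I) = -22*I
P = 22/3 (P = -22*(-1/3) = 22/3 ≈ 7.3333)
P*V(E) = 22*(-22*71)/3 = (22/3)*(-1562) = -34364/3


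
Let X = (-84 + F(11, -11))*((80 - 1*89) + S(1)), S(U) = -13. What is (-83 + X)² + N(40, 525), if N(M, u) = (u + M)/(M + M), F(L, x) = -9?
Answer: 61654017/16 ≈ 3.8534e+6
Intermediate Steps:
X = 2046 (X = (-84 - 9)*((80 - 1*89) - 13) = -93*((80 - 89) - 13) = -93*(-9 - 13) = -93*(-22) = 2046)
N(M, u) = (M + u)/(2*M) (N(M, u) = (M + u)/((2*M)) = (M + u)*(1/(2*M)) = (M + u)/(2*M))
(-83 + X)² + N(40, 525) = (-83 + 2046)² + (½)*(40 + 525)/40 = 1963² + (½)*(1/40)*565 = 3853369 + 113/16 = 61654017/16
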